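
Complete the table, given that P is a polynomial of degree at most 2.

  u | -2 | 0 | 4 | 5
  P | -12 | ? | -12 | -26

4

The 3 known values determine P uniquely (degree ≤ 2).
Evaluate each Lagrange basis at u = 0:
L_0(0) = (-4)·(-5)/[(-6)·(-7)] = 10/21
L_1(0) = (2)·(-5)/[(6)·(-1)] = 5/3
L_2(0) = (2)·(-4)/[(7)·(1)] = -8/7
Sum: (-12)·(10/21) + (-12)·(5/3) + (-26)·(-8/7) = 4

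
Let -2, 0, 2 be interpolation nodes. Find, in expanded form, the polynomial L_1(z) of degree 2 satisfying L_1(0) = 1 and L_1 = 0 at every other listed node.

L_1(z) = (z + 2)(z - 2) / [(2)·(-2)]
       = (z^2 - 4) / (-4)

L_1(z) = -(1/4)z^2 + 1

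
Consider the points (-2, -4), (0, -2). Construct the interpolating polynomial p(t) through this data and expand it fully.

p(t) = t - 2

L_0(t) = t / [-2] = -(1/2)t
L_1(t) = (t + 2) / [2] = (1/2)t + 1
p(t) = (-4)·L_0 + (-2)·L_1
  (-4)·L_0(t) = 2t
  (-2)·L_1(t) = -t - 2
Adding term by term: t - 2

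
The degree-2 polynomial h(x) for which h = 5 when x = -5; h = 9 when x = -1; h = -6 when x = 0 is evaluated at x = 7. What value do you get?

-1451/5

Using Newton's divided-difference form:
h[-5,-1] = (9 - 5) / (-1 - (-5)) = 1
h[-1,0] = (-6 - 9) / (0 - (-1)) = -15
h[-5,-1,0] = (-15 - 1) / (0 - (-5)) = -16/5
h(7) = 5 + 1·(12) + (-16/5)·(12)·(8) = -1451/5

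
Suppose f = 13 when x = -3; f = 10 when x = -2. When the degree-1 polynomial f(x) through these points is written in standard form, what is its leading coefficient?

Build the Lagrange basis polynomials:
L_0(x) = (x + 2) / [-1] = -x - 2
L_1(x) = (x + 3) / [1] = x + 3
f(x) = 13·L_0 + 10·L_1
Only the coefficient of x is needed; take it from each L_i and combine:
13·(-1) + 10·(1) = -3

-3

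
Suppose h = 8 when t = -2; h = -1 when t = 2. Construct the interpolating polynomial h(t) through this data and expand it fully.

h(t) = -(9/4)t + 7/2

L_0(t) = (t - 2) / [-4] = -(1/4)t + 1/2
L_1(t) = (t + 2) / [4] = (1/4)t + 1/2
h(t) = 8·L_0 + (-1)·L_1
  8·L_0(t) = -2t + 4
  (-1)·L_1(t) = -(1/4)t - 1/2
Adding term by term: -(9/4)t + 7/2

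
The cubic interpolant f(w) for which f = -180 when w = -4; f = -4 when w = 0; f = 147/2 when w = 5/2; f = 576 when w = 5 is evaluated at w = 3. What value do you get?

Using Newton's divided-difference form:
f[-4,0] = (-4 - (-180)) / (0 - (-4)) = 44
f[0,5/2] = (147/2 - (-4)) / (5/2 - 0) = 31
f[5/2,5] = (576 - 147/2) / (5 - 5/2) = 201
f[-4,0,5/2] = (31 - 44) / (5/2 - (-4)) = -2
f[0,5/2,5] = (201 - 31) / (5 - 0) = 34
f[-4,0,5/2,5] = (34 - (-2)) / (5 - (-4)) = 4
f(3) = -180 + 44·(7) + (-2)·(7)·(3) + 4·(7)·(3)·(1/2) = 128

128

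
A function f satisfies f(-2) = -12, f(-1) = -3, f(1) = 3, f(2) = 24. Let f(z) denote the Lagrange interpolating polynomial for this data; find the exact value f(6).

L_0(6) = (7)·(5)·(4)/[(-1)·(-3)·(-4)] = -35/3
L_1(6) = (8)·(5)·(4)/[(1)·(-2)·(-3)] = 80/3
L_2(6) = (8)·(7)·(4)/[(3)·(2)·(-1)] = -112/3
L_3(6) = (8)·(7)·(5)/[(4)·(3)·(1)] = 70/3
Sum: (-12)·(-35/3) + (-3)·(80/3) + 3·(-112/3) + 24·(70/3) = 508

508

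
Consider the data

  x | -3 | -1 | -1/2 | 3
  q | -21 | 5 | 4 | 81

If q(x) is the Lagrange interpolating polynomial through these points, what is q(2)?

Evaluate each Lagrange basis at x = 2:
L_0(2) = (3)·(5/2)·(-1)/[(-2)·(-5/2)·(-6)] = 1/4
L_1(2) = (5)·(5/2)·(-1)/[(2)·(-1/2)·(-4)] = -25/8
L_2(2) = (5)·(3)·(-1)/[(5/2)·(1/2)·(-7/2)] = 24/7
L_3(2) = (5)·(3)·(5/2)/[(6)·(4)·(7/2)] = 25/56
Sum: (-21)·(1/4) + 5·(-25/8) + 4·(24/7) + 81·(25/56) = 29

29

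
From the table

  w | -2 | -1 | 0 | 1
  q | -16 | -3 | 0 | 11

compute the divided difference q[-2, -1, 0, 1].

3

q[-2,-1] = (-3 - (-16)) / (-1 - (-2)) = 13
q[-1,0] = (0 - (-3)) / (0 - (-1)) = 3
q[0,1] = (11 - 0) / (1 - 0) = 11
q[-2,-1,0] = (3 - 13) / (0 - (-2)) = -5
q[-1,0,1] = (11 - 3) / (1 - (-1)) = 4
q[-2,-1,0,1] = (4 - (-5)) / (1 - (-2)) = 3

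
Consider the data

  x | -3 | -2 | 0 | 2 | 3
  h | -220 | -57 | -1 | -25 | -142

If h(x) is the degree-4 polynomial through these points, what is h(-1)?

-10

Using Newton's divided-difference form:
h[-3,-2] = (-57 - (-220)) / (-2 - (-3)) = 163
h[-2,0] = (-1 - (-57)) / (0 - (-2)) = 28
h[0,2] = (-25 - (-1)) / (2 - 0) = -12
h[2,3] = (-142 - (-25)) / (3 - 2) = -117
h[-3,-2,0] = (28 - 163) / (0 - (-3)) = -45
h[-2,0,2] = (-12 - 28) / (2 - (-2)) = -10
h[0,2,3] = (-117 - (-12)) / (3 - 0) = -35
h[-3,-2,0,2] = (-10 - (-45)) / (2 - (-3)) = 7
h[-2,0,2,3] = (-35 - (-10)) / (3 - (-2)) = -5
h[-3,-2,0,2,3] = (-5 - 7) / (3 - (-3)) = -2
h(-1) = -220 + 163·(2) + (-45)·(2)·(1) + 7·(2)·(1)·(-1) + (-2)·(2)·(1)·(-1)·(-3) = -10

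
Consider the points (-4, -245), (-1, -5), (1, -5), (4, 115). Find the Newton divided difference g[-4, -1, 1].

g[-4,-1] = (-5 - (-245)) / (-1 - (-4)) = 80
g[-1,1] = (-5 - (-5)) / (1 - (-1)) = 0
g[-4,-1,1] = (0 - 80) / (1 - (-4)) = -16

-16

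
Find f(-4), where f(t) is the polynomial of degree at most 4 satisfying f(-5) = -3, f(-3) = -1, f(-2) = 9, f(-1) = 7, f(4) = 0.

-1216/105

Evaluate each Lagrange basis at t = -4:
L_0(-4) = (-1)·(-2)·(-3)·(-8)/[(-2)·(-3)·(-4)·(-9)] = 2/9
L_1(-4) = (1)·(-2)·(-3)·(-8)/[(2)·(-1)·(-2)·(-7)] = 12/7
L_2(-4) = (1)·(-1)·(-3)·(-8)/[(3)·(1)·(-1)·(-6)] = -4/3
L_3(-4) = (1)·(-1)·(-2)·(-8)/[(4)·(2)·(1)·(-5)] = 2/5
L_4(-4) = (1)·(-1)·(-2)·(-3)/[(9)·(7)·(6)·(5)] = -1/315
Sum: (-3)·(2/9) + (-1)·(12/7) + 9·(-4/3) + 7·(2/5) + 0 = -1216/105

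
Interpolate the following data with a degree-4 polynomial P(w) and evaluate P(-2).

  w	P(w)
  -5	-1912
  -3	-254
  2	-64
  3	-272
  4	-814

L_0(-2) = (1)·(-4)·(-5)·(-6)/[(-2)·(-7)·(-8)·(-9)] = -5/42
L_1(-2) = (3)·(-4)·(-5)·(-6)/[(2)·(-5)·(-6)·(-7)] = 6/7
L_2(-2) = (3)·(1)·(-5)·(-6)/[(7)·(5)·(-1)·(-2)] = 9/7
L_3(-2) = (3)·(1)·(-4)·(-6)/[(8)·(6)·(1)·(-1)] = -3/2
L_4(-2) = (3)·(1)·(-4)·(-5)/[(9)·(7)·(2)·(1)] = 10/21
Sum: (-1912)·(-5/42) + (-254)·(6/7) + (-64)·(9/7) + (-272)·(-3/2) + (-814)·(10/21) = -52

-52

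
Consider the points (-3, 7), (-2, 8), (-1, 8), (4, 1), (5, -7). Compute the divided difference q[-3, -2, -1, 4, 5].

q[-3,-2] = (8 - 7) / (-2 - (-3)) = 1
q[-2,-1] = (8 - 8) / (-1 - (-2)) = 0
q[-1,4] = (1 - 8) / (4 - (-1)) = -7/5
q[4,5] = (-7 - 1) / (5 - 4) = -8
q[-3,-2,-1] = (0 - 1) / (-1 - (-3)) = -1/2
q[-2,-1,4] = (-7/5 - 0) / (4 - (-2)) = -7/30
q[-1,4,5] = (-8 - (-7/5)) / (5 - (-1)) = -11/10
q[-3,-2,-1,4] = (-7/30 - (-1/2)) / (4 - (-3)) = 4/105
q[-2,-1,4,5] = (-11/10 - (-7/30)) / (5 - (-2)) = -13/105
q[-3,-2,-1,4,5] = (-13/105 - 4/105) / (5 - (-3)) = -17/840

-17/840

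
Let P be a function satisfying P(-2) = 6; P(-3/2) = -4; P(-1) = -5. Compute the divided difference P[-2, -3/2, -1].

18

P[-2,-3/2] = (-4 - 6) / (-3/2 - (-2)) = -20
P[-3/2,-1] = (-5 - (-4)) / (-1 - (-3/2)) = -2
P[-2,-3/2,-1] = (-2 - (-20)) / (-1 - (-2)) = 18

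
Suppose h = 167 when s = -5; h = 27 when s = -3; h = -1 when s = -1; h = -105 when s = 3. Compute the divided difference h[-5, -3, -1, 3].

-2

h[-5,-3] = (27 - 167) / (-3 - (-5)) = -70
h[-3,-1] = (-1 - 27) / (-1 - (-3)) = -14
h[-1,3] = (-105 - (-1)) / (3 - (-1)) = -26
h[-5,-3,-1] = (-14 - (-70)) / (-1 - (-5)) = 14
h[-3,-1,3] = (-26 - (-14)) / (3 - (-3)) = -2
h[-5,-3,-1,3] = (-2 - 14) / (3 - (-5)) = -2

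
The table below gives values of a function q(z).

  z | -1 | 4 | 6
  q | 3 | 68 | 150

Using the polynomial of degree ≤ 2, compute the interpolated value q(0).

L_0(0) = (-4)·(-6)/[(-5)·(-7)] = 24/35
L_1(0) = (1)·(-6)/[(5)·(-2)] = 3/5
L_2(0) = (1)·(-4)/[(7)·(2)] = -2/7
Sum: 3·(24/35) + 68·(3/5) + 150·(-2/7) = 0

0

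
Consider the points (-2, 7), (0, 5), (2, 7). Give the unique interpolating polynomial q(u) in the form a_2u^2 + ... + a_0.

q(u) = (1/2)u^2 + 5

Build the Lagrange basis polynomials:
L_0(u) = u(u - 2) / [8] = (1/8)u^2 - (1/4)u
L_1(u) = (u + 2)(u - 2) / [-4] = -(1/4)u^2 + 1
L_2(u) = (u + 2)u / [8] = (1/8)u^2 + (1/4)u
q(u) = 7·L_0 + 5·L_1 + 7·L_2
  7·L_0(u) = (7/8)u^2 - (7/4)u
  5·L_1(u) = -(5/4)u^2 + 5
  7·L_2(u) = (7/8)u^2 + (7/4)u
Adding term by term: (1/2)u^2 + 5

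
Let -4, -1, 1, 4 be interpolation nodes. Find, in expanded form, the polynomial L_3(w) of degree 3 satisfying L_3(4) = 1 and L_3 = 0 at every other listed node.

L_3(w) = (w + 4)(w + 1)(w - 1) / [(8)·(5)·(3)]
       = (w^3 + 4w^2 - w - 4) / (120)

L_3(w) = (1/120)w^3 + (1/30)w^2 - (1/120)w - 1/30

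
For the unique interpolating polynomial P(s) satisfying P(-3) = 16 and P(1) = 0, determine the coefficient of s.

-4

Build the Lagrange basis polynomials:
L_0(s) = (s - 1) / [-4] = -(1/4)s + 1/4
L_1(s) = (s + 3) / [4] = (1/4)s + 3/4
P(s) = 16·L_0 + 0·L_1
Only the coefficient of s is needed; take it from each L_i and combine:
16·(-1/4) + 0·(1/4) = -4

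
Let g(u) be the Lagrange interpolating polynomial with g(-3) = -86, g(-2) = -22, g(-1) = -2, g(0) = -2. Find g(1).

2

Evaluate each Lagrange basis at u = 1:
L_0(1) = (3)·(2)·(1)/[(-1)·(-2)·(-3)] = -1
L_1(1) = (4)·(2)·(1)/[(1)·(-1)·(-2)] = 4
L_2(1) = (4)·(3)·(1)/[(2)·(1)·(-1)] = -6
L_3(1) = (4)·(3)·(2)/[(3)·(2)·(1)] = 4
Sum: (-86)·(-1) + (-22)·(4) + (-2)·(-6) + (-2)·(4) = 2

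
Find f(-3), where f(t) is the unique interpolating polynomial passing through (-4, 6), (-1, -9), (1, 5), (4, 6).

Using Newton's divided-difference form:
f[-4,-1] = (-9 - 6) / (-1 - (-4)) = -5
f[-1,1] = (5 - (-9)) / (1 - (-1)) = 7
f[1,4] = (6 - 5) / (4 - 1) = 1/3
f[-4,-1,1] = (7 - (-5)) / (1 - (-4)) = 12/5
f[-1,1,4] = (1/3 - 7) / (4 - (-1)) = -4/3
f[-4,-1,1,4] = (-4/3 - 12/5) / (4 - (-4)) = -7/15
f(-3) = 6 + (-5)·(1) + (12/5)·(1)·(-2) + (-7/15)·(1)·(-2)·(-4) = -113/15

-113/15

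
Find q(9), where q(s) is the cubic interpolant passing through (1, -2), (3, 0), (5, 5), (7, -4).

L_0(9) = (6)·(4)·(2)/[(-2)·(-4)·(-6)] = -1
L_1(9) = (8)·(4)·(2)/[(2)·(-2)·(-4)] = 4
L_2(9) = (8)·(6)·(2)/[(4)·(2)·(-2)] = -6
L_3(9) = (8)·(6)·(4)/[(6)·(4)·(2)] = 4
Sum: (-2)·(-1) + 0 + 5·(-6) + (-4)·(4) = -44

-44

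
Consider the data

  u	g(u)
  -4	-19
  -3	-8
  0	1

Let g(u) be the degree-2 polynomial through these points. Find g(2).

-13

Using Newton's divided-difference form:
g[-4,-3] = (-8 - (-19)) / (-3 - (-4)) = 11
g[-3,0] = (1 - (-8)) / (0 - (-3)) = 3
g[-4,-3,0] = (3 - 11) / (0 - (-4)) = -2
g(2) = -19 + 11·(6) + (-2)·(6)·(5) = -13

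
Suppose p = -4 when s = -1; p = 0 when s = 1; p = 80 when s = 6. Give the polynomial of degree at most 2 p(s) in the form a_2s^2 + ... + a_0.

Build the Lagrange basis polynomials:
L_0(s) = (s - 1)(s - 6) / [14] = (1/14)s^2 - (1/2)s + 3/7
L_1(s) = (s + 1)(s - 6) / [-10] = -(1/10)s^2 + (1/2)s + 3/5
L_2(s) = (s + 1)(s - 1) / [35] = (1/35)s^2 - 1/35
p(s) = (-4)·L_0 + 0·L_1 + 80·L_2
  (-4)·L_0(s) = -(2/7)s^2 + 2s - 12/7
  0·L_1(s) = 0
  80·L_2(s) = (16/7)s^2 - 16/7
Adding term by term: 2s^2 + 2s - 4

p(s) = 2s^2 + 2s - 4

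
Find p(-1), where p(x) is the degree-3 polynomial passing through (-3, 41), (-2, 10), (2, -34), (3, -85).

L_0(-1) = (1)·(-3)·(-4)/[(-1)·(-5)·(-6)] = -2/5
L_1(-1) = (2)·(-3)·(-4)/[(1)·(-4)·(-5)] = 6/5
L_2(-1) = (2)·(1)·(-4)/[(5)·(4)·(-1)] = 2/5
L_3(-1) = (2)·(1)·(-3)/[(6)·(5)·(1)] = -1/5
Sum: 41·(-2/5) + 10·(6/5) + (-34)·(2/5) + (-85)·(-1/5) = -1

-1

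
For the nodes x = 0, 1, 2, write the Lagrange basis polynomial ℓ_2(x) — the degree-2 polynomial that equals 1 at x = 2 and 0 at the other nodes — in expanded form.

ℓ_2(x) = x(x - 1) / [(2)·(1)]
       = (x^2 - x) / (2)

ℓ_2(x) = (1/2)x^2 - (1/2)x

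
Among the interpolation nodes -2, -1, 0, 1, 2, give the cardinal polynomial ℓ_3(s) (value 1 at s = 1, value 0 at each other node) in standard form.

ℓ_3(s) = -(1/6)s^4 - (1/6)s^3 + (2/3)s^2 + (2/3)s

ℓ_3(s) = (s + 2)(s + 1)s(s - 2) / [(3)·(2)·(1)·(-1)]
       = (s^4 + s^3 - 4s^2 - 4s) / (-6)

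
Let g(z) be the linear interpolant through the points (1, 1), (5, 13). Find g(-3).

Evaluate each Lagrange basis at z = -3:
L_0(-3) = (-8)/[(-4)] = 2
L_1(-3) = (-4)/[(4)] = -1
Sum: 1·(2) + 13·(-1) = -11

-11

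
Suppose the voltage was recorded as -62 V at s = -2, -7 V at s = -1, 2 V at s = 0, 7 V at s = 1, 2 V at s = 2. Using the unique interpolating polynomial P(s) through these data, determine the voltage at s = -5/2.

-133

L_0(-5/2) = (-3/2)·(-5/2)·(-7/2)·(-9/2)/[(-1)·(-2)·(-3)·(-4)] = 315/128
L_1(-5/2) = (-1/2)·(-5/2)·(-7/2)·(-9/2)/[(1)·(-1)·(-2)·(-3)] = -105/32
L_2(-5/2) = (-1/2)·(-3/2)·(-7/2)·(-9/2)/[(2)·(1)·(-1)·(-2)] = 189/64
L_3(-5/2) = (-1/2)·(-3/2)·(-5/2)·(-9/2)/[(3)·(2)·(1)·(-1)] = -45/32
L_4(-5/2) = (-1/2)·(-3/2)·(-5/2)·(-7/2)/[(4)·(3)·(2)·(1)] = 35/128
Sum: (-62)·(315/128) + (-7)·(-105/32) + 2·(189/64) + 7·(-45/32) + 2·(35/128) = -133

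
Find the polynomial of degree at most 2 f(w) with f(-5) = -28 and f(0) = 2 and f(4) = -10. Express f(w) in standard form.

f(w) = -w^2 + w + 2

Build the Lagrange basis polynomials:
L_0(w) = w(w - 4) / [45] = (1/45)w^2 - (4/45)w
L_1(w) = (w + 5)(w - 4) / [-20] = -(1/20)w^2 - (1/20)w + 1
L_2(w) = (w + 5)w / [36] = (1/36)w^2 + (5/36)w
f(w) = (-28)·L_0 + 2·L_1 + (-10)·L_2
  (-28)·L_0(w) = -(28/45)w^2 + (112/45)w
  2·L_1(w) = -(1/10)w^2 - (1/10)w + 2
  (-10)·L_2(w) = -(5/18)w^2 - (25/18)w
Adding term by term: -w^2 + w + 2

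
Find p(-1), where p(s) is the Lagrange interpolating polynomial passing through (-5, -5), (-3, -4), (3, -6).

-23/6

L_0(-1) = (2)·(-4)/[(-2)·(-8)] = -1/2
L_1(-1) = (4)·(-4)/[(2)·(-6)] = 4/3
L_2(-1) = (4)·(2)/[(8)·(6)] = 1/6
Sum: (-5)·(-1/2) + (-4)·(4/3) + (-6)·(1/6) = -23/6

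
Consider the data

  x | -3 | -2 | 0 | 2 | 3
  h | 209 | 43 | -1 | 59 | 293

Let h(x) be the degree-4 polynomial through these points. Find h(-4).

Evaluate each Lagrange basis at x = -4:
L_0(-4) = (-2)·(-4)·(-6)·(-7)/[(-1)·(-3)·(-5)·(-6)] = 56/15
L_1(-4) = (-1)·(-4)·(-6)·(-7)/[(1)·(-2)·(-4)·(-5)] = -21/5
L_2(-4) = (-1)·(-2)·(-6)·(-7)/[(3)·(2)·(-2)·(-3)] = 7/3
L_3(-4) = (-1)·(-2)·(-4)·(-7)/[(5)·(4)·(2)·(-1)] = -7/5
L_4(-4) = (-1)·(-2)·(-4)·(-6)/[(6)·(5)·(3)·(1)] = 8/15
Sum: 209·(56/15) + 43·(-21/5) + (-1)·(7/3) + 59·(-7/5) + 293·(8/15) = 671

671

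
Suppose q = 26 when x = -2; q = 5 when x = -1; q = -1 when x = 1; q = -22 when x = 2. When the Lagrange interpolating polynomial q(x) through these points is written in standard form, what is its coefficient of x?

0

Build the Lagrange basis polynomials:
L_0(x) = (x + 1)(x - 1)(x - 2) / [-12] = -(1/12)x^3 + (1/6)x^2 + (1/12)x - 1/6
L_1(x) = (x + 2)(x - 1)(x - 2) / [6] = (1/6)x^3 - (1/6)x^2 - (2/3)x + 2/3
L_2(x) = (x + 2)(x + 1)(x - 2) / [-6] = -(1/6)x^3 - (1/6)x^2 + (2/3)x + 2/3
L_3(x) = (x + 2)(x + 1)(x - 1) / [12] = (1/12)x^3 + (1/6)x^2 - (1/12)x - 1/6
q(x) = 26·L_0 + 5·L_1 + (-1)·L_2 + (-22)·L_3
Only the coefficient of x is needed; take it from each L_i and combine:
26·(1/12) + 5·(-2/3) + (-1)·(2/3) + (-22)·(-1/12) = 0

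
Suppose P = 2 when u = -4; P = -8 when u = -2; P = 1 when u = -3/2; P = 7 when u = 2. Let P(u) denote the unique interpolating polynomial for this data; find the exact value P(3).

Using Newton's divided-difference form:
P[-4,-2] = (-8 - 2) / (-2 - (-4)) = -5
P[-2,-3/2] = (1 - (-8)) / (-3/2 - (-2)) = 18
P[-3/2,2] = (7 - 1) / (2 - (-3/2)) = 12/7
P[-4,-2,-3/2] = (18 - (-5)) / (-3/2 - (-4)) = 46/5
P[-2,-3/2,2] = (12/7 - 18) / (2 - (-2)) = -57/14
P[-4,-2,-3/2,2] = (-57/14 - 46/5) / (2 - (-4)) = -929/420
P(3) = 2 + (-5)·(7) + (46/5)·(7)·(5) + (-929/420)·(7)·(5)·(9/2) = -475/8

-475/8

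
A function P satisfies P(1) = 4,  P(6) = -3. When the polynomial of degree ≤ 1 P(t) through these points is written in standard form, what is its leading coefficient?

Build the Lagrange basis polynomials:
L_0(t) = (t - 6) / [-5] = -(1/5)t + 6/5
L_1(t) = (t - 1) / [5] = (1/5)t - 1/5
P(t) = 4·L_0 + (-3)·L_1
Only the coefficient of t is needed; take it from each L_i and combine:
4·(-1/5) + (-3)·(1/5) = -7/5

-7/5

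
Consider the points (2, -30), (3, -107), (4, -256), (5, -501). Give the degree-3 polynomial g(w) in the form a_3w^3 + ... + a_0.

Build the Lagrange basis polynomials:
L_0(w) = (w - 3)(w - 4)(w - 5) / [-6] = -(1/6)w^3 + 2w^2 - (47/6)w + 10
L_1(w) = (w - 2)(w - 4)(w - 5) / [2] = (1/2)w^3 - (11/2)w^2 + 19w - 20
L_2(w) = (w - 2)(w - 3)(w - 5) / [-2] = -(1/2)w^3 + 5w^2 - (31/2)w + 15
L_3(w) = (w - 2)(w - 3)(w - 4) / [6] = (1/6)w^3 - (3/2)w^2 + (13/3)w - 4
g(w) = (-30)·L_0 + (-107)·L_1 + (-256)·L_2 + (-501)·L_3
  (-30)·L_0(w) = 5w^3 - 60w^2 + 235w - 300
  (-107)·L_1(w) = -(107/2)w^3 + (1177/2)w^2 - 2033w + 2140
  (-256)·L_2(w) = 128w^3 - 1280w^2 + 3968w - 3840
  (-501)·L_3(w) = -(167/2)w^3 + (1503/2)w^2 - 2171w + 2004
Adding term by term: -4w^3 - w + 4

g(w) = -4w^3 - w + 4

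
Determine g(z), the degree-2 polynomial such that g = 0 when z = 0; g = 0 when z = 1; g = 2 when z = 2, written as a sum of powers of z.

g(z) = z^2 - z

Build the Lagrange basis polynomials:
L_0(z) = (z - 1)(z - 2) / [2] = (1/2)z^2 - (3/2)z + 1
L_1(z) = z(z - 2) / [-1] = -z^2 + 2z
L_2(z) = z(z - 1) / [2] = (1/2)z^2 - (1/2)z
g(z) = 0·L_0 + 0·L_1 + 2·L_2
  0·L_0(z) = 0
  0·L_1(z) = 0
  2·L_2(z) = z^2 - z
Adding term by term: z^2 - z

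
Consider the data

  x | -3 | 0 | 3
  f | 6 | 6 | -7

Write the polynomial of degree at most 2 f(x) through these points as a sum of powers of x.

L_0(x) = x(x - 3) / [18] = (1/18)x^2 - (1/6)x
L_1(x) = (x + 3)(x - 3) / [-9] = -(1/9)x^2 + 1
L_2(x) = (x + 3)x / [18] = (1/18)x^2 + (1/6)x
f(x) = 6·L_0 + 6·L_1 + (-7)·L_2
  6·L_0(x) = (1/3)x^2 - x
  6·L_1(x) = -(2/3)x^2 + 6
  (-7)·L_2(x) = -(7/18)x^2 - (7/6)x
Adding term by term: -(13/18)x^2 - (13/6)x + 6

f(x) = -(13/18)x^2 - (13/6)x + 6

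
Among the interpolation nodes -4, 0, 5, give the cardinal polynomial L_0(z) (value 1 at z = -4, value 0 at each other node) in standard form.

L_0(z) = z(z - 5) / [(-4)·(-9)]
       = (z^2 - 5z) / (36)

L_0(z) = (1/36)z^2 - (5/36)z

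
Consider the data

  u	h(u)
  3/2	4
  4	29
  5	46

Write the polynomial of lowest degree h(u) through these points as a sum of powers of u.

Newton's divided differences:
h[3/2,4] = (29 - 4) / (4 - 3/2) = 10
h[4,5] = (46 - 29) / (5 - 4) = 17
h[3/2,4,5] = (17 - 10) / (5 - 3/2) = 2
h(u) = 4 + 10·(u - 3/2) + 2·(u - 3/2)(u - 4)
Expanding: h(u) = 2u^2 - u + 1

h(u) = 2u^2 - u + 1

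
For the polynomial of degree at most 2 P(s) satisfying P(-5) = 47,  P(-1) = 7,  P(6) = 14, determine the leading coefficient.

The leading coefficient equals the top divided difference P[-5,-1,6].
P[-5,-1] = (7 - 47) / (-1 - (-5)) = -10
P[-1,6] = (14 - 7) / (6 - (-1)) = 1
P[-5,-1,6] = (1 - (-10)) / (6 - (-5)) = 1

1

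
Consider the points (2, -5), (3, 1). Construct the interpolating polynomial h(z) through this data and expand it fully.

Build the Lagrange basis polynomials:
L_0(z) = (z - 3) / [-1] = -z + 3
L_1(z) = (z - 2) / [1] = z - 2
h(z) = (-5)·L_0 + 1·L_1
  (-5)·L_0(z) = 5z - 15
  1·L_1(z) = z - 2
Adding term by term: 6z - 17

h(z) = 6z - 17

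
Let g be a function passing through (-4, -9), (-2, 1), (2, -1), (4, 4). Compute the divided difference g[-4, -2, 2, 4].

g[-4,-2] = (1 - (-9)) / (-2 - (-4)) = 5
g[-2,2] = (-1 - 1) / (2 - (-2)) = -1/2
g[2,4] = (4 - (-1)) / (4 - 2) = 5/2
g[-4,-2,2] = (-1/2 - 5) / (2 - (-4)) = -11/12
g[-2,2,4] = (5/2 - (-1/2)) / (4 - (-2)) = 1/2
g[-4,-2,2,4] = (1/2 - (-11/12)) / (4 - (-4)) = 17/96

17/96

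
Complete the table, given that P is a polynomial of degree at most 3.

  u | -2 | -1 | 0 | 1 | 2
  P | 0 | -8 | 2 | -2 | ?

-52

The 4 known values determine P uniquely (degree ≤ 3).
L_0(2) = (3)·(2)·(1)/[(-1)·(-2)·(-3)] = -1
L_1(2) = (4)·(2)·(1)/[(1)·(-1)·(-2)] = 4
L_2(2) = (4)·(3)·(1)/[(2)·(1)·(-1)] = -6
L_3(2) = (4)·(3)·(2)/[(3)·(2)·(1)] = 4
Sum: 0 + (-8)·(4) + 2·(-6) + (-2)·(4) = -52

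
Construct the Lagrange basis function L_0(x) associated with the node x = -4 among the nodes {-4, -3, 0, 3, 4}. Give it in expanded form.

L_0(x) = (x + 3)x(x - 3)(x - 4) / [(-1)·(-4)·(-7)·(-8)]
       = (x^4 - 4x^3 - 9x^2 + 36x) / (224)

L_0(x) = (1/224)x^4 - (1/56)x^3 - (9/224)x^2 + (9/56)x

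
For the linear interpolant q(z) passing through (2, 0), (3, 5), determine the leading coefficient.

5

Build the Lagrange basis polynomials:
L_0(z) = (z - 3) / [-1] = -z + 3
L_1(z) = (z - 2) / [1] = z - 2
q(z) = 0·L_0 + 5·L_1
Only the coefficient of z is needed; take it from each L_i and combine:
0·(-1) + 5·(1) = 5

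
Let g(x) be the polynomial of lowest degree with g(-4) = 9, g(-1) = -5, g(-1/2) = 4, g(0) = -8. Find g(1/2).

-2805/56

Using Newton's divided-difference form:
g[-4,-1] = (-5 - 9) / (-1 - (-4)) = -14/3
g[-1,-1/2] = (4 - (-5)) / (-1/2 - (-1)) = 18
g[-1/2,0] = (-8 - 4) / (0 - (-1/2)) = -24
g[-4,-1,-1/2] = (18 - (-14/3)) / (-1/2 - (-4)) = 136/21
g[-1,-1/2,0] = (-24 - 18) / (0 - (-1)) = -42
g[-4,-1,-1/2,0] = (-42 - 136/21) / (0 - (-4)) = -509/42
g(1/2) = 9 + (-14/3)·(9/2) + (136/21)·(9/2)·(3/2) + (-509/42)·(9/2)·(3/2)·(1) = -2805/56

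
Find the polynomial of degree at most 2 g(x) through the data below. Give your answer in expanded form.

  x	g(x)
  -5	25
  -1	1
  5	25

Build the Lagrange basis polynomials:
L_0(x) = (x + 1)(x - 5) / [40] = (1/40)x^2 - (1/10)x - 1/8
L_1(x) = (x + 5)(x - 5) / [-24] = -(1/24)x^2 + 25/24
L_2(x) = (x + 5)(x + 1) / [60] = (1/60)x^2 + (1/10)x + 1/12
g(x) = 25·L_0 + 1·L_1 + 25·L_2
  25·L_0(x) = (5/8)x^2 - (5/2)x - 25/8
  1·L_1(x) = -(1/24)x^2 + 25/24
  25·L_2(x) = (5/12)x^2 + (5/2)x + 25/12
Adding term by term: x^2

g(x) = x^2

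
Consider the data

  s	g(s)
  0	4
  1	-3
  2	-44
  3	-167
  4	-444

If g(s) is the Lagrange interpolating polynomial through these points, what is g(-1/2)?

51/16

Evaluate each Lagrange basis at s = -1/2:
L_0(-1/2) = (-3/2)·(-5/2)·(-7/2)·(-9/2)/[(-1)·(-2)·(-3)·(-4)] = 315/128
L_1(-1/2) = (-1/2)·(-5/2)·(-7/2)·(-9/2)/[(1)·(-1)·(-2)·(-3)] = -105/32
L_2(-1/2) = (-1/2)·(-3/2)·(-7/2)·(-9/2)/[(2)·(1)·(-1)·(-2)] = 189/64
L_3(-1/2) = (-1/2)·(-3/2)·(-5/2)·(-9/2)/[(3)·(2)·(1)·(-1)] = -45/32
L_4(-1/2) = (-1/2)·(-3/2)·(-5/2)·(-7/2)/[(4)·(3)·(2)·(1)] = 35/128
Sum: 4·(315/128) + (-3)·(-105/32) + (-44)·(189/64) + (-167)·(-45/32) + (-444)·(35/128) = 51/16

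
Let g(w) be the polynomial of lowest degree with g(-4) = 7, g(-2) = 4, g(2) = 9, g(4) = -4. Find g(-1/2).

Using Newton's divided-difference form:
g[-4,-2] = (4 - 7) / (-2 - (-4)) = -3/2
g[-2,2] = (9 - 4) / (2 - (-2)) = 5/4
g[2,4] = (-4 - 9) / (4 - 2) = -13/2
g[-4,-2,2] = (5/4 - (-3/2)) / (2 - (-4)) = 11/24
g[-2,2,4] = (-13/2 - 5/4) / (4 - (-2)) = -31/24
g[-4,-2,2,4] = (-31/24 - 11/24) / (4 - (-4)) = -7/32
g(-1/2) = 7 + (-3/2)·(7/2) + (11/24)·(7/2)·(3/2) + (-7/32)·(7/2)·(3/2)·(-5/2) = 1799/256

1799/256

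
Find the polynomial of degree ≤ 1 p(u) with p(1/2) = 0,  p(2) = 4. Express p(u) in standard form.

Build the Lagrange basis polynomials:
L_0(u) = (u - 2) / [-3/2] = -(2/3)u + 4/3
L_1(u) = (u - 1/2) / [3/2] = (2/3)u - 1/3
p(u) = 0·L_0 + 4·L_1
  0·L_0(u) = 0
  4·L_1(u) = (8/3)u - 4/3
Adding term by term: (8/3)u - 4/3

p(u) = (8/3)u - 4/3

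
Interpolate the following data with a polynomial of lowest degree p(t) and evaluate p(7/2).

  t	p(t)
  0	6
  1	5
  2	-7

-365/8

Evaluate each Lagrange basis at t = 7/2:
L_0(7/2) = (5/2)·(3/2)/[(-1)·(-2)] = 15/8
L_1(7/2) = (7/2)·(3/2)/[(1)·(-1)] = -21/4
L_2(7/2) = (7/2)·(5/2)/[(2)·(1)] = 35/8
Sum: 6·(15/8) + 5·(-21/4) + (-7)·(35/8) = -365/8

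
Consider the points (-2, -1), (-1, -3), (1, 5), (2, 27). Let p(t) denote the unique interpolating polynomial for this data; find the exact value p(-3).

-3

Evaluate each Lagrange basis at t = -3:
L_0(-3) = (-2)·(-4)·(-5)/[(-1)·(-3)·(-4)] = 10/3
L_1(-3) = (-1)·(-4)·(-5)/[(1)·(-2)·(-3)] = -10/3
L_2(-3) = (-1)·(-2)·(-5)/[(3)·(2)·(-1)] = 5/3
L_3(-3) = (-1)·(-2)·(-4)/[(4)·(3)·(1)] = -2/3
Sum: (-1)·(10/3) + (-3)·(-10/3) + 5·(5/3) + 27·(-2/3) = -3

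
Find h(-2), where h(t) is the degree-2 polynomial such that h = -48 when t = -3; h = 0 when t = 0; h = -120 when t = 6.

Using Newton's divided-difference form:
h[-3,0] = (0 - (-48)) / (0 - (-3)) = 16
h[0,6] = (-120 - 0) / (6 - 0) = -20
h[-3,0,6] = (-20 - 16) / (6 - (-3)) = -4
h(-2) = -48 + 16·(1) + (-4)·(1)·(-2) = -24

-24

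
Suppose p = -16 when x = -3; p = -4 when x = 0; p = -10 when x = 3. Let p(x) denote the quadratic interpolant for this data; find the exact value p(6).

-34

Evaluate each Lagrange basis at x = 6:
L_0(6) = (6)·(3)/[(-3)·(-6)] = 1
L_1(6) = (9)·(3)/[(3)·(-3)] = -3
L_2(6) = (9)·(6)/[(6)·(3)] = 3
Sum: (-16)·(1) + (-4)·(-3) + (-10)·(3) = -34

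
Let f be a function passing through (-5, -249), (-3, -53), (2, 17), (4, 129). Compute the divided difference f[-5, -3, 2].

f[-5,-3] = (-53 - (-249)) / (-3 - (-5)) = 98
f[-3,2] = (17 - (-53)) / (2 - (-3)) = 14
f[-5,-3,2] = (14 - 98) / (2 - (-5)) = -12

-12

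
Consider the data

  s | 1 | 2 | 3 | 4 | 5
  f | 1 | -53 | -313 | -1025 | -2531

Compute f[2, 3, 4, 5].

f[2,3] = (-313 - (-53)) / (3 - 2) = -260
f[3,4] = (-1025 - (-313)) / (4 - 3) = -712
f[4,5] = (-2531 - (-1025)) / (5 - 4) = -1506
f[2,3,4] = (-712 - (-260)) / (4 - 2) = -226
f[3,4,5] = (-1506 - (-712)) / (5 - 3) = -397
f[2,3,4,5] = (-397 - (-226)) / (5 - 2) = -57

-57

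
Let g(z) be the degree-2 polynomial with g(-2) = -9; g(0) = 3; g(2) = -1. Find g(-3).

-21

L_0(-3) = (-3)·(-5)/[(-2)·(-4)] = 15/8
L_1(-3) = (-1)·(-5)/[(2)·(-2)] = -5/4
L_2(-3) = (-1)·(-3)/[(4)·(2)] = 3/8
Sum: (-9)·(15/8) + 3·(-5/4) + (-1)·(3/8) = -21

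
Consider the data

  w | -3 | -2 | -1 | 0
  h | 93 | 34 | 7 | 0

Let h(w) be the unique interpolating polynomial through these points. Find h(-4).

Evaluate each Lagrange basis at w = -4:
L_0(-4) = (-2)·(-3)·(-4)/[(-1)·(-2)·(-3)] = 4
L_1(-4) = (-1)·(-3)·(-4)/[(1)·(-1)·(-2)] = -6
L_2(-4) = (-1)·(-2)·(-4)/[(2)·(1)·(-1)] = 4
L_3(-4) = (-1)·(-2)·(-3)/[(3)·(2)·(1)] = -1
Sum: 93·(4) + 34·(-6) + 7·(4) + 0 = 196

196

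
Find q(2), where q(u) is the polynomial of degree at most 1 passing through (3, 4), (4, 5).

3

Evaluate each Lagrange basis at u = 2:
L_0(2) = (-2)/[(-1)] = 2
L_1(2) = (-1)/[(1)] = -1
Sum: 4·(2) + 5·(-1) = 3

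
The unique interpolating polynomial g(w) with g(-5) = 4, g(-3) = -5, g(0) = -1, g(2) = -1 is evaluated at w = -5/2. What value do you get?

Using Newton's divided-difference form:
g[-5,-3] = (-5 - 4) / (-3 - (-5)) = -9/2
g[-3,0] = (-1 - (-5)) / (0 - (-3)) = 4/3
g[0,2] = (-1 - (-1)) / (2 - 0) = 0
g[-5,-3,0] = (4/3 - (-9/2)) / (0 - (-5)) = 7/6
g[-3,0,2] = (0 - 4/3) / (2 - (-3)) = -4/15
g[-5,-3,0,2] = (-4/15 - 7/6) / (2 - (-5)) = -43/210
g(-5/2) = 4 + (-9/2)·(5/2) + (7/6)·(5/2)·(1/2) + (-43/210)·(5/2)·(1/2)·(-5/2) = -577/112

-577/112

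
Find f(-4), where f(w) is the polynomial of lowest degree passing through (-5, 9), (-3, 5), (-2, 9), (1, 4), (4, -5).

1723/567

Evaluate each Lagrange basis at w = -4:
L_0(-4) = (-1)·(-2)·(-5)·(-8)/[(-2)·(-3)·(-6)·(-9)] = 20/81
L_1(-4) = (1)·(-2)·(-5)·(-8)/[(2)·(-1)·(-4)·(-7)] = 10/7
L_2(-4) = (1)·(-1)·(-5)·(-8)/[(3)·(1)·(-3)·(-6)] = -20/27
L_3(-4) = (1)·(-1)·(-2)·(-8)/[(6)·(4)·(3)·(-3)] = 2/27
L_4(-4) = (1)·(-1)·(-2)·(-5)/[(9)·(7)·(6)·(3)] = -5/567
Sum: 9·(20/81) + 5·(10/7) + 9·(-20/27) + 4·(2/27) + (-5)·(-5/567) = 1723/567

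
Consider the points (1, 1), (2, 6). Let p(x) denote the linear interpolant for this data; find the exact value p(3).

11

Evaluate each Lagrange basis at x = 3:
L_0(3) = (1)/[(-1)] = -1
L_1(3) = (2)/[(1)] = 2
Sum: 1·(-1) + 6·(2) = 11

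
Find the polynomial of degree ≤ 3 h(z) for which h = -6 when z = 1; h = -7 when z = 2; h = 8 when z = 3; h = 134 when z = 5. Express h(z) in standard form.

h(z) = 2z^3 - 4z^2 - 3z - 1

Build the Lagrange basis polynomials:
L_0(z) = (z - 2)(z - 3)(z - 5) / [-8] = -(1/8)z^3 + (5/4)z^2 - (31/8)z + 15/4
L_1(z) = (z - 1)(z - 3)(z - 5) / [3] = (1/3)z^3 - 3z^2 + (23/3)z - 5
L_2(z) = (z - 1)(z - 2)(z - 5) / [-4] = -(1/4)z^3 + 2z^2 - (17/4)z + 5/2
L_3(z) = (z - 1)(z - 2)(z - 3) / [24] = (1/24)z^3 - (1/4)z^2 + (11/24)z - 1/4
h(z) = (-6)·L_0 + (-7)·L_1 + 8·L_2 + 134·L_3
  (-6)·L_0(z) = (3/4)z^3 - (15/2)z^2 + (93/4)z - 45/2
  (-7)·L_1(z) = -(7/3)z^3 + 21z^2 - (161/3)z + 35
  8·L_2(z) = -2z^3 + 16z^2 - 34z + 20
  134·L_3(z) = (67/12)z^3 - (67/2)z^2 + (737/12)z - 67/2
Adding term by term: 2z^3 - 4z^2 - 3z - 1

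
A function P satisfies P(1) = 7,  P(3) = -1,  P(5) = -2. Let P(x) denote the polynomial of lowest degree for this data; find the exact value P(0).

L_0(0) = (-3)·(-5)/[(-2)·(-4)] = 15/8
L_1(0) = (-1)·(-5)/[(2)·(-2)] = -5/4
L_2(0) = (-1)·(-3)/[(4)·(2)] = 3/8
Sum: 7·(15/8) + (-1)·(-5/4) + (-2)·(3/8) = 109/8

109/8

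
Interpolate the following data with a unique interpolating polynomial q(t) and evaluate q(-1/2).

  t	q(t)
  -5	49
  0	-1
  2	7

-1/2

Evaluate each Lagrange basis at t = -1/2:
L_0(-1/2) = (-1/2)·(-5/2)/[(-5)·(-7)] = 1/28
L_1(-1/2) = (9/2)·(-5/2)/[(5)·(-2)] = 9/8
L_2(-1/2) = (9/2)·(-1/2)/[(7)·(2)] = -9/56
Sum: 49·(1/28) + (-1)·(9/8) + 7·(-9/56) = -1/2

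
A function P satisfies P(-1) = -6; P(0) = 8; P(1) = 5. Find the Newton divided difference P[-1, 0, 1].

P[-1,0] = (8 - (-6)) / (0 - (-1)) = 14
P[0,1] = (5 - 8) / (1 - 0) = -3
P[-1,0,1] = (-3 - 14) / (1 - (-1)) = -17/2

-17/2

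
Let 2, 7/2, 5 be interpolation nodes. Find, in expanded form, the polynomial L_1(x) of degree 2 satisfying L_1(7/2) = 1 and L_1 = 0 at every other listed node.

L_1(x) = (x - 2)(x - 5) / [(3/2)·(-3/2)]
       = (x^2 - 7x + 10) / (-9/4)

L_1(x) = -(4/9)x^2 + (28/9)x - 40/9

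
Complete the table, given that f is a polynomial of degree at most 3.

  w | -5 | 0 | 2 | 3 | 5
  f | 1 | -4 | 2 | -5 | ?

The 4 known values determine f uniquely (degree ≤ 3).
Evaluate each Lagrange basis at w = 5:
L_0(5) = (5)·(3)·(2)/[(-5)·(-7)·(-8)] = -3/28
L_1(5) = (10)·(3)·(2)/[(5)·(-2)·(-3)] = 2
L_2(5) = (10)·(5)·(2)/[(7)·(2)·(-1)] = -50/7
L_3(5) = (10)·(5)·(3)/[(8)·(3)·(1)] = 25/4
Sum: 1·(-3/28) + (-4)·(2) + 2·(-50/7) + (-5)·(25/4) = -751/14

-751/14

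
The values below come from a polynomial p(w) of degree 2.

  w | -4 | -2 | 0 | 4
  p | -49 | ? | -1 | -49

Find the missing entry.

The 3 known values determine p uniquely (degree ≤ 2).
Evaluate each Lagrange basis at w = -2:
L_0(-2) = (-2)·(-6)/[(-4)·(-8)] = 3/8
L_1(-2) = (2)·(-6)/[(4)·(-4)] = 3/4
L_2(-2) = (2)·(-2)/[(8)·(4)] = -1/8
Sum: (-49)·(3/8) + (-1)·(3/4) + (-49)·(-1/8) = -13

-13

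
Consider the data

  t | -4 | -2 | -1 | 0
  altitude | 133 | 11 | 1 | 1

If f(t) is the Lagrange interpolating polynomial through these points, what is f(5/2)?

-587/8

L_0(5/2) = (9/2)·(7/2)·(5/2)/[(-2)·(-3)·(-4)] = -105/64
L_1(5/2) = (13/2)·(7/2)·(5/2)/[(2)·(-1)·(-2)] = 455/32
L_2(5/2) = (13/2)·(9/2)·(5/2)/[(3)·(1)·(-1)] = -195/8
L_3(5/2) = (13/2)·(9/2)·(7/2)/[(4)·(2)·(1)] = 819/64
Sum: 133·(-105/64) + 11·(455/32) + 1·(-195/8) + 1·(819/64) = -587/8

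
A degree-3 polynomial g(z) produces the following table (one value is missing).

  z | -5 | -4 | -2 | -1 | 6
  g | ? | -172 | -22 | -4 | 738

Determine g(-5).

-340

The 4 known values determine g uniquely (degree ≤ 3).
Evaluate each Lagrange basis at z = -5:
L_0(-5) = (-3)·(-4)·(-11)/[(-2)·(-3)·(-10)] = 11/5
L_1(-5) = (-1)·(-4)·(-11)/[(2)·(-1)·(-8)] = -11/4
L_2(-5) = (-1)·(-3)·(-11)/[(3)·(1)·(-7)] = 11/7
L_3(-5) = (-1)·(-3)·(-4)/[(10)·(8)·(7)] = -3/140
Sum: (-172)·(11/5) + (-22)·(-11/4) + (-4)·(11/7) + 738·(-3/140) = -340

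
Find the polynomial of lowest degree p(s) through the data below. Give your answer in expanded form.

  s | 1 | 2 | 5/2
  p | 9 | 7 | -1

p(s) = -(28/3)s^2 + 26s - 23/3

Newton's divided differences:
p[1,2] = (7 - 9) / (2 - 1) = -2
p[2,5/2] = (-1 - 7) / (5/2 - 2) = -16
p[1,2,5/2] = (-16 - (-2)) / (5/2 - 1) = -28/3
p(s) = 9 + (-2)·(s - 1) + (-28/3)·(s - 1)(s - 2)
Expanding: p(s) = -(28/3)s^2 + 26s - 23/3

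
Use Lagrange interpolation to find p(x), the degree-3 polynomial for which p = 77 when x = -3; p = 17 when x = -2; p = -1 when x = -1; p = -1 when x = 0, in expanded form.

p(x) = -4x^3 - 3x^2 + x - 1

Build the Lagrange basis polynomials:
L_0(x) = (x + 2)(x + 1)x / [-6] = -(1/6)x^3 - (1/2)x^2 - (1/3)x
L_1(x) = (x + 3)(x + 1)x / [2] = (1/2)x^3 + 2x^2 + (3/2)x
L_2(x) = (x + 3)(x + 2)x / [-2] = -(1/2)x^3 - (5/2)x^2 - 3x
L_3(x) = (x + 3)(x + 2)(x + 1) / [6] = (1/6)x^3 + x^2 + (11/6)x + 1
p(x) = 77·L_0 + 17·L_1 + (-1)·L_2 + (-1)·L_3
  77·L_0(x) = -(77/6)x^3 - (77/2)x^2 - (77/3)x
  17·L_1(x) = (17/2)x^3 + 34x^2 + (51/2)x
  (-1)·L_2(x) = (1/2)x^3 + (5/2)x^2 + 3x
  (-1)·L_3(x) = -(1/6)x^3 - x^2 - (11/6)x - 1
Adding term by term: -4x^3 - 3x^2 + x - 1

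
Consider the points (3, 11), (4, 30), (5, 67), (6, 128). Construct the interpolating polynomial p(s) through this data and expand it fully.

Newton's divided differences:
p[3,4] = (30 - 11) / (4 - 3) = 19
p[4,5] = (67 - 30) / (5 - 4) = 37
p[5,6] = (128 - 67) / (6 - 5) = 61
p[3,4,5] = (37 - 19) / (5 - 3) = 9
p[4,5,6] = (61 - 37) / (6 - 4) = 12
p[3,4,5,6] = (12 - 9) / (6 - 3) = 1
p(s) = 11 + 19·(s - 3) + 9·(s - 3)(s - 4) + 1·(s - 3)(s - 4)(s - 5)
Expanding: p(s) = s^3 - 3s^2 + 3s + 2

p(s) = s^3 - 3s^2 + 3s + 2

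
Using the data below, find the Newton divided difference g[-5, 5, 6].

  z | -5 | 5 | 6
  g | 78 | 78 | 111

g[-5,5] = (78 - 78) / (5 - (-5)) = 0
g[5,6] = (111 - 78) / (6 - 5) = 33
g[-5,5,6] = (33 - 0) / (6 - (-5)) = 3

3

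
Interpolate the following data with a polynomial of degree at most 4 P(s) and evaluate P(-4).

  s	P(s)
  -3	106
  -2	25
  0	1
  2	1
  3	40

Evaluate each Lagrange basis at s = -4:
L_0(-4) = (-2)·(-4)·(-6)·(-7)/[(-1)·(-3)·(-5)·(-6)] = 56/15
L_1(-4) = (-1)·(-4)·(-6)·(-7)/[(1)·(-2)·(-4)·(-5)] = -21/5
L_2(-4) = (-1)·(-2)·(-6)·(-7)/[(3)·(2)·(-2)·(-3)] = 7/3
L_3(-4) = (-1)·(-2)·(-4)·(-7)/[(5)·(4)·(2)·(-1)] = -7/5
L_4(-4) = (-1)·(-2)·(-4)·(-6)/[(6)·(5)·(3)·(1)] = 8/15
Sum: 106·(56/15) + 25·(-21/5) + 1·(7/3) + 1·(-7/5) + 40·(8/15) = 313

313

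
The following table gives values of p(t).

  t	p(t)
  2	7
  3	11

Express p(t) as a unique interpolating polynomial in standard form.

p(t) = 4t - 1

Build the Lagrange basis polynomials:
L_0(t) = (t - 3) / [-1] = -t + 3
L_1(t) = (t - 2) / [1] = t - 2
p(t) = 7·L_0 + 11·L_1
  7·L_0(t) = -7t + 21
  11·L_1(t) = 11t - 22
Adding term by term: 4t - 1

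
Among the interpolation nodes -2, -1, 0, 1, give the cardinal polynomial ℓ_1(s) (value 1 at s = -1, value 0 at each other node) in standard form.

ℓ_1(s) = (1/2)s^3 + (1/2)s^2 - s

ℓ_1(s) = (s + 2)s(s - 1) / [(1)·(-1)·(-2)]
       = (s^3 + s^2 - 2s) / (2)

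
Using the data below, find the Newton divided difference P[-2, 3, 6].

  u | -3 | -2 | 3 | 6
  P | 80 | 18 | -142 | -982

P[-2,3] = (-142 - 18) / (3 - (-2)) = -32
P[3,6] = (-982 - (-142)) / (6 - 3) = -280
P[-2,3,6] = (-280 - (-32)) / (6 - (-2)) = -31

-31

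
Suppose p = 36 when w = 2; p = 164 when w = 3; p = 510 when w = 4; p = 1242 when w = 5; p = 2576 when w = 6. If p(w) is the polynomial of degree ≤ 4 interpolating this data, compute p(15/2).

Evaluate each Lagrange basis at w = 15/2:
L_0(15/2) = (9/2)·(7/2)·(5/2)·(3/2)/[(-1)·(-2)·(-3)·(-4)] = 315/128
L_1(15/2) = (11/2)·(7/2)·(5/2)·(3/2)/[(1)·(-1)·(-2)·(-3)] = -385/32
L_2(15/2) = (11/2)·(9/2)·(5/2)·(3/2)/[(2)·(1)·(-1)·(-2)] = 1485/64
L_3(15/2) = (11/2)·(9/2)·(7/2)·(3/2)/[(3)·(2)·(1)·(-1)] = -693/32
L_4(15/2) = (11/2)·(9/2)·(7/2)·(5/2)/[(4)·(3)·(2)·(1)] = 1155/128
Sum: 36·(315/128) + 164·(-385/32) + 510·(1485/64) + 1242·(-693/32) + 2576·(1155/128) = 50371/8

50371/8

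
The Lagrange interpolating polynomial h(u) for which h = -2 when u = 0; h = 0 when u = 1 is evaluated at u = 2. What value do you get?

2

Evaluate each Lagrange basis at u = 2:
L_0(2) = (1)/[(-1)] = -1
L_1(2) = (2)/[(1)] = 2
Sum: (-2)·(-1) + 0 = 2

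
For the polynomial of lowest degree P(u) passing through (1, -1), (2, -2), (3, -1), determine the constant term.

Build the Lagrange basis polynomials:
L_0(u) = (u - 2)(u - 3) / [2] = (1/2)u^2 - (5/2)u + 3
L_1(u) = (u - 1)(u - 3) / [-1] = -u^2 + 4u - 3
L_2(u) = (u - 1)(u - 2) / [2] = (1/2)u^2 - (3/2)u + 1
P(u) = (-1)·L_0 + (-2)·L_1 + (-1)·L_2
Only the constant term is needed; take it from each L_i and combine:
(-1)·(3) + (-2)·(-3) + (-1)·(1) = 2

2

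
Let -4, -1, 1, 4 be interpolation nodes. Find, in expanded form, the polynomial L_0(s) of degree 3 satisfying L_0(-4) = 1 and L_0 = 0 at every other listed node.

L_0(s) = (s + 1)(s - 1)(s - 4) / [(-3)·(-5)·(-8)]
       = (s^3 - 4s^2 - s + 4) / (-120)

L_0(s) = -(1/120)s^3 + (1/30)s^2 + (1/120)s - 1/30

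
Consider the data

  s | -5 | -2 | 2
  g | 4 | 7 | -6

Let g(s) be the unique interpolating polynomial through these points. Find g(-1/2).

493/112

Evaluate each Lagrange basis at s = -1/2:
L_0(-1/2) = (3/2)·(-5/2)/[(-3)·(-7)] = -5/28
L_1(-1/2) = (9/2)·(-5/2)/[(3)·(-4)] = 15/16
L_2(-1/2) = (9/2)·(3/2)/[(7)·(4)] = 27/112
Sum: 4·(-5/28) + 7·(15/16) + (-6)·(27/112) = 493/112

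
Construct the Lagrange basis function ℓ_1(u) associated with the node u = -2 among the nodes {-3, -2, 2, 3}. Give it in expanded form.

ℓ_1(u) = (u + 3)(u - 2)(u - 3) / [(1)·(-4)·(-5)]
       = (u^3 - 2u^2 - 9u + 18) / (20)

ℓ_1(u) = (1/20)u^3 - (1/10)u^2 - (9/20)u + 9/10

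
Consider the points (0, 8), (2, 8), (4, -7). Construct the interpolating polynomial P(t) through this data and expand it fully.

P(t) = -(15/8)t^2 + (15/4)t + 8

Build the Lagrange basis polynomials:
L_0(t) = (t - 2)(t - 4) / [8] = (1/8)t^2 - (3/4)t + 1
L_1(t) = t(t - 4) / [-4] = -(1/4)t^2 + t
L_2(t) = t(t - 2) / [8] = (1/8)t^2 - (1/4)t
P(t) = 8·L_0 + 8·L_1 + (-7)·L_2
  8·L_0(t) = t^2 - 6t + 8
  8·L_1(t) = -2t^2 + 8t
  (-7)·L_2(t) = -(7/8)t^2 + (7/4)t
Adding term by term: -(15/8)t^2 + (15/4)t + 8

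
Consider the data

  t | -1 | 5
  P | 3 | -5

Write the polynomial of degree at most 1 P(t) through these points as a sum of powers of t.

Build the Lagrange basis polynomials:
L_0(t) = (t - 5) / [-6] = -(1/6)t + 5/6
L_1(t) = (t + 1) / [6] = (1/6)t + 1/6
P(t) = 3·L_0 + (-5)·L_1
  3·L_0(t) = -(1/2)t + 5/2
  (-5)·L_1(t) = -(5/6)t - 5/6
Adding term by term: -(4/3)t + 5/3

P(t) = -(4/3)t + 5/3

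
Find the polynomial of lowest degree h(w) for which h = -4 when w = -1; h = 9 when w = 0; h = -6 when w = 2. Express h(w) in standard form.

h(w) = -(41/6)w^2 + (37/6)w + 9

Newton's divided differences:
h[-1,0] = (9 - (-4)) / (0 - (-1)) = 13
h[0,2] = (-6 - 9) / (2 - 0) = -15/2
h[-1,0,2] = (-15/2 - 13) / (2 - (-1)) = -41/6
h(w) = -4 + 13·(w + 1) + (-41/6)·(w + 1)w
Expanding: h(w) = -(41/6)w^2 + (37/6)w + 9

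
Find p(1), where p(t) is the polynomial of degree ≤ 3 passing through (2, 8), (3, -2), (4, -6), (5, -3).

23

Evaluate each Lagrange basis at t = 1:
L_0(1) = (-2)·(-3)·(-4)/[(-1)·(-2)·(-3)] = 4
L_1(1) = (-1)·(-3)·(-4)/[(1)·(-1)·(-2)] = -6
L_2(1) = (-1)·(-2)·(-4)/[(2)·(1)·(-1)] = 4
L_3(1) = (-1)·(-2)·(-3)/[(3)·(2)·(1)] = -1
Sum: 8·(4) + (-2)·(-6) + (-6)·(4) + (-3)·(-1) = 23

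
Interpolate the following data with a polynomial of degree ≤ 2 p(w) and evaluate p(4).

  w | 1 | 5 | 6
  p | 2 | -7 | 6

Evaluate each Lagrange basis at w = 4:
L_0(4) = (-1)·(-2)/[(-4)·(-5)] = 1/10
L_1(4) = (3)·(-2)/[(4)·(-1)] = 3/2
L_2(4) = (3)·(-1)/[(5)·(1)] = -3/5
Sum: 2·(1/10) + (-7)·(3/2) + 6·(-3/5) = -139/10

-139/10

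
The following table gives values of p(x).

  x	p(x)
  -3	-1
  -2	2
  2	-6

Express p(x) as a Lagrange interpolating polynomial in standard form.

L_0(x) = (x + 2)(x - 2) / [5] = (1/5)x^2 - 4/5
L_1(x) = (x + 3)(x - 2) / [-4] = -(1/4)x^2 - (1/4)x + 3/2
L_2(x) = (x + 3)(x + 2) / [20] = (1/20)x^2 + (1/4)x + 3/10
p(x) = (-1)·L_0 + 2·L_1 + (-6)·L_2
  (-1)·L_0(x) = -(1/5)x^2 + 4/5
  2·L_1(x) = -(1/2)x^2 - (1/2)x + 3
  (-6)·L_2(x) = -(3/10)x^2 - (3/2)x - 9/5
Adding term by term: -x^2 - 2x + 2

p(x) = -x^2 - 2x + 2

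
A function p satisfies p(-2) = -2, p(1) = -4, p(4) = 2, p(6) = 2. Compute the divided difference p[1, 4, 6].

-2/5

p[1,4] = (2 - (-4)) / (4 - 1) = 2
p[4,6] = (2 - 2) / (6 - 4) = 0
p[1,4,6] = (0 - 2) / (6 - 1) = -2/5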